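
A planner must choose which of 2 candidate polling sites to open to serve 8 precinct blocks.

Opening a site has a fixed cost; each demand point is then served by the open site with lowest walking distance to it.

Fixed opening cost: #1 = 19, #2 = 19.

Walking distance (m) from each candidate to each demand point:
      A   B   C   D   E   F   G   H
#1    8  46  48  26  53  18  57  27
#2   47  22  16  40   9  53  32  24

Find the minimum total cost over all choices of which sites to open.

Open {#1, #2}: assign each demand point to its cheapest open site.
  A→#1 8, B→#2 22, C→#2 16, D→#1 26, E→#2 9, F→#1 18, G→#2 32, H→#2 24
  walking distance 155, fixed 38 → total 193.
Compare {#2}: walking distance 243 + fixed 19 = 262.
Compare {#1}: walking distance 283 + fixed 19 = 302.

193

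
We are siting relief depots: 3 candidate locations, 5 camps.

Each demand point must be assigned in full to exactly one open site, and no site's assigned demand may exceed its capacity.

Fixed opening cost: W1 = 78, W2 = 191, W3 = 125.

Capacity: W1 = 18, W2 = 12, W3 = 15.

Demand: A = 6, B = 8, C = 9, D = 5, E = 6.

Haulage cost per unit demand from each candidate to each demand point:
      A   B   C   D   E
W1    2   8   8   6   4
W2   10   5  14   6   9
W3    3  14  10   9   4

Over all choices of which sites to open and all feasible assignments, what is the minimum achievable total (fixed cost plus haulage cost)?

578

Open {W1, W2, W3}; cheapest assignment that respects the capacities:
  W1 (cap 18, load 14): C, D — cost 9×8 + 5×6 = 102
  W2 (cap 12, load 8): B — cost 8×5 = 40
  W3 (cap 15, load 12): A, E — cost 6×3 + 6×4 = 42
  Shipping 184, fixed 394 → total 578.
  Any other capacity-feasible assignment to {W1, W2, W3} ships for at least 184.
Total demand is 34 and no other set of sites has combined capacity ≥ 34, so {W1, W2, W3} is the only feasible choice of open sites. Minimum: 578.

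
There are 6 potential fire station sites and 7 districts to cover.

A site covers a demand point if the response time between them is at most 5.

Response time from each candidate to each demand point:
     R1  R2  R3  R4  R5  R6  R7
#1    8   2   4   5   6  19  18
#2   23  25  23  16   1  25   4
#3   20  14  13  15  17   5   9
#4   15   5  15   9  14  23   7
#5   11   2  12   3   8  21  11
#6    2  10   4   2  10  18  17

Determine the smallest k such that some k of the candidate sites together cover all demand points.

4

Coverage sets (demand points within 5 of each site):
  #1: {R2, R3, R4}
  #2: {R5, R7}
  #3: {R6}
  #4: {R2}
  #5: {R2, R4}
  #6: {R1, R3, R4}
No 3 sites suffice: every size-3 union leaves at least one demand point uncovered.
But {#1, #2, #3, #6} covers everything, so the minimum is 4.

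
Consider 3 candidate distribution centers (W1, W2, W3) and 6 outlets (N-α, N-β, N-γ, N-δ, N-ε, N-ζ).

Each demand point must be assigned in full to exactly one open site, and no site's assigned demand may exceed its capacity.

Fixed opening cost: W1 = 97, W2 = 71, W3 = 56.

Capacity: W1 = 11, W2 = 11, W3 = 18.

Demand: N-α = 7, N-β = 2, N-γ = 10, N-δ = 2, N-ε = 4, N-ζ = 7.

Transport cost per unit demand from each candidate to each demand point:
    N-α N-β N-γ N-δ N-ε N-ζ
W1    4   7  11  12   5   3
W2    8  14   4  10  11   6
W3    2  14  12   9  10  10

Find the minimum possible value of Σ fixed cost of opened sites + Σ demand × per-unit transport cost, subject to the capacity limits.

365

Open {W1, W2, W3}; cheapest assignment that respects the capacities:
  W1 (cap 11, load 11): N-ε, N-ζ — cost 4×5 + 7×3 = 41
  W2 (cap 11, load 10): N-γ — cost 10×4 = 40
  W3 (cap 18, load 11): N-α, N-β, N-δ — cost 7×2 + 2×14 + 2×9 = 60
  Shipping 141, fixed 224 → total 365.
  Any other capacity-feasible assignment to {W1, W2, W3} ships for at least 141.
Total demand is 32 and no other set of sites has combined capacity ≥ 32, so {W1, W2, W3} is the only feasible choice of open sites. Minimum: 365.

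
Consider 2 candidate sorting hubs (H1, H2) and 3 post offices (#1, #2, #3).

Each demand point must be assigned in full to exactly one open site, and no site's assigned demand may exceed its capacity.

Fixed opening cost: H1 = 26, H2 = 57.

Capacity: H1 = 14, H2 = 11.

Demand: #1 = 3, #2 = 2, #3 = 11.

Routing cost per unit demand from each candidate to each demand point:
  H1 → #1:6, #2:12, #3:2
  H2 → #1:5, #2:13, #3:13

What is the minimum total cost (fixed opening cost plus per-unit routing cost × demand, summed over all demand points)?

144

Open {H1, H2}; cheapest assignment that respects the capacities:
  H1 (cap 14, load 13): #2, #3 — cost 2×12 + 11×2 = 46
  H2 (cap 11, load 3): #1 — cost 3×5 = 15
  Shipping 61, fixed 83 → total 144.
  Any other capacity-feasible assignment to {H1, H2} ships for at least 61.
Total demand is 16 and no other set of sites has combined capacity ≥ 16, so {H1, H2} is the only feasible choice of open sites. Minimum: 144.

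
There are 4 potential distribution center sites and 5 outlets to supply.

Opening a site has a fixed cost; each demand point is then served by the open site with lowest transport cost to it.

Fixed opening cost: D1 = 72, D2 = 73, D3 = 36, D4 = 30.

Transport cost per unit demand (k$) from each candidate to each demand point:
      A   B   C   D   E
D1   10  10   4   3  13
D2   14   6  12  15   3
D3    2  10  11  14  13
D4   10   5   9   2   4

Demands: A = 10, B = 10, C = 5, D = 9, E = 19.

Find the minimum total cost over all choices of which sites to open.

275

Open {D3, D4}: assign each demand point to its cheapest open site.
  A→D3 10×2=20, B→D4 10×5=50, C→D4 5×9=45, D→D4 9×2=18, E→D4 19×4=76
  transport cost 209, fixed 66 → total 275.
Compare {D4}: transport cost 289 + fixed 30 = 319.
Compare {D1, D3, D4}: transport cost 184 + fixed 138 = 322.
Compare {D2, D3, D4}: transport cost 190 + fixed 139 = 329.
All other subsets cost ≥ 319. Minimum total cost: 275.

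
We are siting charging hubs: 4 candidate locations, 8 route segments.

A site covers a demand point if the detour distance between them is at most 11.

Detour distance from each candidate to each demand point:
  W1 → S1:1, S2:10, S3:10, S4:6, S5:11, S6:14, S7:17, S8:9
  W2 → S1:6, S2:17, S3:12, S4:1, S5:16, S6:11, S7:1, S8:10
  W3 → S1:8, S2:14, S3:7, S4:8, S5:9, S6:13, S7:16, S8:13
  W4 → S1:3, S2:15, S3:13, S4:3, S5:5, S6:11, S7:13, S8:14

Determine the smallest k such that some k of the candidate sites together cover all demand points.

2

Coverage sets (demand points within 11 of each site):
  W1: {S1, S2, S3, S4, S5, S8}
  W2: {S1, S4, S6, S7, S8}
  W3: {S1, S3, S4, S5}
  W4: {S1, S4, S5, S6}
No single site covers all 8 demand points.
But {W1, W2} covers everything, so the minimum is 2.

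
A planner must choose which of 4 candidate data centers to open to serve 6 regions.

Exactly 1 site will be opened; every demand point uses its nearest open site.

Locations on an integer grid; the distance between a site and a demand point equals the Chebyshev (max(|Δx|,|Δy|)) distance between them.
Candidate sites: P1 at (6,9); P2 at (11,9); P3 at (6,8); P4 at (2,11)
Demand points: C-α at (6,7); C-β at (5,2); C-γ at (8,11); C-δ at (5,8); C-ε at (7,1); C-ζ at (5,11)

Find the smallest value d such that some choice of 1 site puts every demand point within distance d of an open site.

7

Open {P3}.
  Farthest demand point is C-ε at distance 7 (to P3); all others are ≤ 7.
With {P1} the worst case is 8.
With {P2} the worst case is 8.
No size-1 selection achieves below 7.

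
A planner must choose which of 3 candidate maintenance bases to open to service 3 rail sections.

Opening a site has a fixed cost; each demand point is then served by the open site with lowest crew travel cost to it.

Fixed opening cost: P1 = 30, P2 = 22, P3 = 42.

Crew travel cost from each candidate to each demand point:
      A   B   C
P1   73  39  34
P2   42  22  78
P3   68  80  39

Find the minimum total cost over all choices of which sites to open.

Open {P1, P2}: assign each demand point to its cheapest open site.
  A→P2 42, B→P2 22, C→P1 34
  crew travel cost 98, fixed 52 → total 150.
Compare {P2}: crew travel cost 142 + fixed 22 = 164.
Compare {P2, P3}: crew travel cost 103 + fixed 64 = 167.
Compare {P1}: crew travel cost 146 + fixed 30 = 176.
All other subsets cost ≥ 164. Minimum total cost: 150.

150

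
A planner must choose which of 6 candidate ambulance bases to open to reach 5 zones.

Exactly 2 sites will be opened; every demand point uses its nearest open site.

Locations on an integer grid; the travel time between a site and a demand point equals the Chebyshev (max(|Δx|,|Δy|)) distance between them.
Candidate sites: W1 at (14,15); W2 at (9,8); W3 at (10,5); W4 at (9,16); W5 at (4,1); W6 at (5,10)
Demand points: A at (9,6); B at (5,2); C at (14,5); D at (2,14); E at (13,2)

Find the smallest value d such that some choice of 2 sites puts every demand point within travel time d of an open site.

5

Open {W3, W6}.
  Farthest demand point is B at travel time 5 (to W3); all others are ≤ 5.
With {W2, W6} the worst case is 6.
With {W1, W2} the worst case is 7.
No size-2 selection achieves below 5.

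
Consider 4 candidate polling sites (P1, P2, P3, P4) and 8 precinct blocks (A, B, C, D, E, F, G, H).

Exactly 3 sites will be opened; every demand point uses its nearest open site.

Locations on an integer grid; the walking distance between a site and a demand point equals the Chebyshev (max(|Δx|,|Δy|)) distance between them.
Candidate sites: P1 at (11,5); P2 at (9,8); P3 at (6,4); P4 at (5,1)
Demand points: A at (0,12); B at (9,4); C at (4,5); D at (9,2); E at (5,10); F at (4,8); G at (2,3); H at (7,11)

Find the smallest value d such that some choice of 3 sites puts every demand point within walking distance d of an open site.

Open {P1, P2, P3}.
  Farthest demand point is A at walking distance 8 (to P3); all others are ≤ 8.
With {P1, P3, P4} the worst case is 8.
With {P2, P3, P4} the worst case is 8.
No size-3 selection achieves below 8.

8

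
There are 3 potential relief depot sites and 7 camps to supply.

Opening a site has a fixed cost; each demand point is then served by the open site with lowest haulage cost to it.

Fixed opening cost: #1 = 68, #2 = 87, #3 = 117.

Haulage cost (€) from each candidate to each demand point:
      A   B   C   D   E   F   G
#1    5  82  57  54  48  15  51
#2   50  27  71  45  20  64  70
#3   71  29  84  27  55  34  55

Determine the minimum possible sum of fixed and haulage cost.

375

Open {#1, #2}: assign each demand point to its cheapest open site.
  A→#1 5, B→#2 27, C→#1 57, D→#2 45, E→#2 20, F→#1 15, G→#1 51
  haulage cost 220, fixed 155 → total 375.
Compare {#1}: haulage cost 312 + fixed 68 = 380.
Compare {#1, #3}: haulage cost 232 + fixed 185 = 417.
Compare {#2}: haulage cost 347 + fixed 87 = 434.
All other subsets cost ≥ 380. Minimum total cost: 375.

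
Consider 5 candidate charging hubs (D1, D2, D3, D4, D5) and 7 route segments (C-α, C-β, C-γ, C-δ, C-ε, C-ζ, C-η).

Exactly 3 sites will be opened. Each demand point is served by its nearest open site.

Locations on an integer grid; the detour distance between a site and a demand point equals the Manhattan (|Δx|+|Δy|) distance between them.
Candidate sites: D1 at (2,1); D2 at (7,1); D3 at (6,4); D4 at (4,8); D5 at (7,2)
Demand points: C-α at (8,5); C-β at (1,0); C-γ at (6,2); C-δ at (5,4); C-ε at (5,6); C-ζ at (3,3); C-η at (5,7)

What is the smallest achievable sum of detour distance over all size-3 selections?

Open {D1, D3, D4}.
  C-α→D3 3, C-β→D1 2, C-γ→D3 2, C-δ→D3 1, C-ε→D3 3, C-ζ→D1 3, C-η→D4 2  ⇒ total 16.
Compare {D1, D3, D5}: total 17.
Compare {D1, D2, D3}: total 18.
No size-3 selection does better; minimum is 16.

16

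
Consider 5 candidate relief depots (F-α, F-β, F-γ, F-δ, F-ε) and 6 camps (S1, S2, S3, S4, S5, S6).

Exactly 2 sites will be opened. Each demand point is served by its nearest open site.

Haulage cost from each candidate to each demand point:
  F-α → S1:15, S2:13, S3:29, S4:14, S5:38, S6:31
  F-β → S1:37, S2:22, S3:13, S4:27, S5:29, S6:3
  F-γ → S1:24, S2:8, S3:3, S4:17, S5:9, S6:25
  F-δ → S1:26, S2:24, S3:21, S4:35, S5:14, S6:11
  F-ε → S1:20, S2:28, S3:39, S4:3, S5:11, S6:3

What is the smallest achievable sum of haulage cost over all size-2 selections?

Open {F-γ, F-ε}.
  S1→F-ε 20, S2→F-γ 8, S3→F-γ 3, S4→F-ε 3, S5→F-γ 9, S6→F-ε 3  ⇒ total 46.
Compare {F-β, F-γ}: total 64.
Compare {F-β, F-ε}: total 72.
No size-2 selection does better; minimum is 46.

46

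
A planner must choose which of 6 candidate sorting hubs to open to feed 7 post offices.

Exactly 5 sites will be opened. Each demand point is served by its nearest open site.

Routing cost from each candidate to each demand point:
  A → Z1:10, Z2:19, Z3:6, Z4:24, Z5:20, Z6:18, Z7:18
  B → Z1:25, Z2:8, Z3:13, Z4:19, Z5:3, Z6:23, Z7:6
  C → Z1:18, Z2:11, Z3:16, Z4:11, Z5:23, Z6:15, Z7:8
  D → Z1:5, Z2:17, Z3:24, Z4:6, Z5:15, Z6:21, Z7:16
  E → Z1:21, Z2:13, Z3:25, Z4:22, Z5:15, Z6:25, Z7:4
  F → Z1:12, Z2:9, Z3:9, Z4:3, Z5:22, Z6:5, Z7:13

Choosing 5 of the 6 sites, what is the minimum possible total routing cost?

Open {A, B, D, E, F}.
  Z1→D 5, Z2→B 8, Z3→A 6, Z4→F 3, Z5→B 3, Z6→F 5, Z7→E 4  ⇒ total 34.
Compare {A, B, C, D, F}: total 36.
Compare {B, C, D, E, F}: total 37.
No size-5 selection does better; minimum is 34.

34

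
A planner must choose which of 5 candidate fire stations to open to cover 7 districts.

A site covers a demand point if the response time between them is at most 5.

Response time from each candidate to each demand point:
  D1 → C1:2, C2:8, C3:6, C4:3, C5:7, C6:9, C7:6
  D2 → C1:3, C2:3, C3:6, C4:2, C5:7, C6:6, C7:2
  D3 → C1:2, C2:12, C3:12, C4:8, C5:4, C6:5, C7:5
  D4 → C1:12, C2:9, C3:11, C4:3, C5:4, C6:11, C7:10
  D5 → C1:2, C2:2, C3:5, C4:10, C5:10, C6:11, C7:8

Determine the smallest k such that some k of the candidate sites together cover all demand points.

3

Coverage sets (demand points within 5 of each site):
  D1: {C1, C4}
  D2: {C1, C2, C4, C7}
  D3: {C1, C5, C6, C7}
  D4: {C4, C5}
  D5: {C1, C2, C3}
No 2 sites suffice: every size-2 union leaves at least one demand point uncovered.
But {D1, D3, D5} covers everything, so the minimum is 3.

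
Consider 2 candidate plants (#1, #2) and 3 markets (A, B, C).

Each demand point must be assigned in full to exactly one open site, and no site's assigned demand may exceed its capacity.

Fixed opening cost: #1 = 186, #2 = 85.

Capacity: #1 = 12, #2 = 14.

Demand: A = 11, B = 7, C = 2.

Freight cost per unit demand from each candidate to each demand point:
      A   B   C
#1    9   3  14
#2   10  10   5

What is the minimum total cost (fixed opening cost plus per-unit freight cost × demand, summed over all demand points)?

412

Open {#1, #2}; cheapest assignment that respects the capacities:
  #1 (cap 12, load 7): B — cost 7×3 = 21
  #2 (cap 14, load 13): A, C — cost 11×10 + 2×5 = 120
  Shipping 141, fixed 271 → total 412.
  Any other capacity-feasible assignment to {#1, #2} ships for at least 141.
Total demand is 20 and no other set of sites has combined capacity ≥ 20, so {#1, #2} is the only feasible choice of open sites. Minimum: 412.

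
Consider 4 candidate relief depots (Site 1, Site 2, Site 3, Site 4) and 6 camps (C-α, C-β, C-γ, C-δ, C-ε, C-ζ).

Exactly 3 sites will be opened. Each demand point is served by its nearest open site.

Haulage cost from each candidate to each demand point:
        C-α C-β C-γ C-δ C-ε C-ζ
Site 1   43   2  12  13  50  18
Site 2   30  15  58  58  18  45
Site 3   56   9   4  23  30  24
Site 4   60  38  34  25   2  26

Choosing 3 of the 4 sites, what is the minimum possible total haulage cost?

77

Open {Site 1, Site 2, Site 4}.
  C-α→Site 2 30, C-β→Site 1 2, C-γ→Site 1 12, C-δ→Site 1 13, C-ε→Site 4 2, C-ζ→Site 1 18  ⇒ total 77.
Compare {Site 1, Site 3, Site 4}: total 82.
Compare {Site 1, Site 2, Site 3}: total 85.
No size-3 selection does better; minimum is 77.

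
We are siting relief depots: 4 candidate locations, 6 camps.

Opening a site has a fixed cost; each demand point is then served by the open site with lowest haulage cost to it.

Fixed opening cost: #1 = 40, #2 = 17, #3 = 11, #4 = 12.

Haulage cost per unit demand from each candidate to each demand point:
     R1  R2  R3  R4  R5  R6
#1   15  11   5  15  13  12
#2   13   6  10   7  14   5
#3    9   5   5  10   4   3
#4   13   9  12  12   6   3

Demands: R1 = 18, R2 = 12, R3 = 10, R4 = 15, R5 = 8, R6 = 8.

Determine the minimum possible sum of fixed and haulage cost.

Open {#2, #3}: assign each demand point to its cheapest open site.
  R1→#3 18×9=162, R2→#3 12×5=60, R3→#3 10×5=50, R4→#2 15×7=105, R5→#3 8×4=32, R6→#3 8×3=24
  haulage cost 433, fixed 28 → total 461.
Compare {#2, #3, #4}: haulage cost 433 + fixed 40 = 473.
Compare {#3}: haulage cost 478 + fixed 11 = 489.
Compare {#3, #4}: haulage cost 478 + fixed 23 = 501.
All other subsets cost ≥ 473. Minimum total cost: 461.

461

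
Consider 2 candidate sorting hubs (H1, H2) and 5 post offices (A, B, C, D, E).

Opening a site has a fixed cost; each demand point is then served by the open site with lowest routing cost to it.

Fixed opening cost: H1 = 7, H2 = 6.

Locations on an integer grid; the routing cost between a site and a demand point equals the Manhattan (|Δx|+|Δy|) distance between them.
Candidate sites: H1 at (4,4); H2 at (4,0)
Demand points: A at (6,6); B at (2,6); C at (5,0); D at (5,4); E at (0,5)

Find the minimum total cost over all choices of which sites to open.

26

Open {H1}: assign each demand point to its cheapest open site.
  A→H1 4, B→H1 4, C→H1 5, D→H1 1, E→H1 5
  routing cost 19, fixed 7 → total 26.
Compare {H1, H2}: routing cost 15 + fixed 13 = 28.
Compare {H2}: routing cost 31 + fixed 6 = 37.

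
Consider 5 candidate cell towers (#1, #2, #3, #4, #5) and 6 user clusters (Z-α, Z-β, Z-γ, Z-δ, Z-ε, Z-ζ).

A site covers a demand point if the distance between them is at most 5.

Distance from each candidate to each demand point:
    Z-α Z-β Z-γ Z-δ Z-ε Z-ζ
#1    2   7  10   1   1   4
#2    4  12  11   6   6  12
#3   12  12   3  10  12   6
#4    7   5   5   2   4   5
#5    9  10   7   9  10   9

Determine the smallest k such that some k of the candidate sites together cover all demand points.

2

Coverage sets (demand points within 5 of each site):
  #1: {Z-α, Z-δ, Z-ε, Z-ζ}
  #2: {Z-α}
  #3: {Z-γ}
  #4: {Z-β, Z-γ, Z-δ, Z-ε, Z-ζ}
  #5: {}
No single site covers all 6 demand points.
But {#1, #4} covers everything, so the minimum is 2.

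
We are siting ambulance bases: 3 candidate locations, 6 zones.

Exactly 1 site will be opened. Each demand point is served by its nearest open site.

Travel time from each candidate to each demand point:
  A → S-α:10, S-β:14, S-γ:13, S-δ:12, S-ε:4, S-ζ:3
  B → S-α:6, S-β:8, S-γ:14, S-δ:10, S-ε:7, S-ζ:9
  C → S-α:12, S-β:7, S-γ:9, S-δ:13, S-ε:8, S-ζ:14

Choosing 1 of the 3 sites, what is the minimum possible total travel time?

Open {B}.
  S-α→B 6, S-β→B 8, S-γ→B 14, S-δ→B 10, S-ε→B 7, S-ζ→B 9  ⇒ total 54.
Compare {A}: total 56.
Compare {C}: total 63.

54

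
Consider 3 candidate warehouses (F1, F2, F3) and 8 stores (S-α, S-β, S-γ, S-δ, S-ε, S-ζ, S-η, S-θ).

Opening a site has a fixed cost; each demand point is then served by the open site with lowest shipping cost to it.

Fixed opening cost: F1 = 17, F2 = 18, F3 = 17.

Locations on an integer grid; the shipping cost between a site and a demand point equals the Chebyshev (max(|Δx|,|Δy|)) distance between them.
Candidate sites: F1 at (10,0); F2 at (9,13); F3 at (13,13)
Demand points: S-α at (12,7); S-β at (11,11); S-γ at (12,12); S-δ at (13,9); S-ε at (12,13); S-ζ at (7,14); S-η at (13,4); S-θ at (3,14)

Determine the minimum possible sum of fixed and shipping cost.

Open {F2}: assign each demand point to its cheapest open site.
  S-α→F2 6, S-β→F2 2, S-γ→F2 3, S-δ→F2 4, S-ε→F2 3, S-ζ→F2 2, S-η→F2 9, S-θ→F2 6
  shipping cost 35, fixed 18 → total 53.
Compare {F3}: shipping cost 39 + fixed 17 = 56.
Compare {F1, F2}: shipping cost 30 + fixed 35 = 65.
Compare {F2, F3}: shipping cost 31 + fixed 35 = 66.
All other subsets cost ≥ 56. Minimum total cost: 53.

53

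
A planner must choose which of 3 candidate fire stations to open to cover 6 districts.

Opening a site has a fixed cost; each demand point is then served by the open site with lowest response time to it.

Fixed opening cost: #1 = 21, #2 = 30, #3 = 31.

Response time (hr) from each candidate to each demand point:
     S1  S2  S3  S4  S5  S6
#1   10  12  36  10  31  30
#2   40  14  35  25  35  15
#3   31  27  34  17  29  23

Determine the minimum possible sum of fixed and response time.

150

Open {#1}: assign each demand point to its cheapest open site.
  S1→#1 10, S2→#1 12, S3→#1 36, S4→#1 10, S5→#1 31, S6→#1 30
  response time 129, fixed 21 → total 150.
Compare {#1, #2}: response time 113 + fixed 51 = 164.
Compare {#1, #3}: response time 118 + fixed 52 = 170.
Compare {#3}: response time 161 + fixed 31 = 192.
All other subsets cost ≥ 164. Minimum total cost: 150.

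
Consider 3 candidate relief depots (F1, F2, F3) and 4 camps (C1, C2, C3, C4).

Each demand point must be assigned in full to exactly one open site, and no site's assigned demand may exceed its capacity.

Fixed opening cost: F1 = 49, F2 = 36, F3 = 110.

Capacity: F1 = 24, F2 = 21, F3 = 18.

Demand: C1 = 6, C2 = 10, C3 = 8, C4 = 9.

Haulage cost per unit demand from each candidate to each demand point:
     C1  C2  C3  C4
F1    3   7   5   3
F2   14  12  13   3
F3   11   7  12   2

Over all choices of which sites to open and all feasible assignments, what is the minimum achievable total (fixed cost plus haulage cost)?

Open {F1, F2}; cheapest assignment that respects the capacities:
  F1 (cap 24, load 24): C1, C2, C3 — cost 6×3 + 10×7 + 8×5 = 128
  F2 (cap 21, load 9): C4 — cost 9×3 = 27
  Shipping 155, fixed 85 → total 240.
  Any other capacity-feasible assignment to {F1, F2} ships for at least 155.
Compare {F1, F3}: its best feasible assignment gives total 305.
Compare {F1, F2, F3}: its best feasible assignment gives total 341.
Every other set of open sites that can feasibly serve all demand totals ≥ 305 even under its best assignment. Minimum: 240.

240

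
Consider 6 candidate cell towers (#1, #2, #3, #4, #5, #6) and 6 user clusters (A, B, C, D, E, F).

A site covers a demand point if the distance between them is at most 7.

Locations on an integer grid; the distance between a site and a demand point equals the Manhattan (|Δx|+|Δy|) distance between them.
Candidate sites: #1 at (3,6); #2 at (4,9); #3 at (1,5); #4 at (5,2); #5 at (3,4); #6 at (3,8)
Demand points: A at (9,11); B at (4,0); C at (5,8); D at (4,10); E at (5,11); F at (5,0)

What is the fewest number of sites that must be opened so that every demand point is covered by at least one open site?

Coverage sets (demand points within 7 of each site):
  #1: {B, C, D, E}
  #2: {A, C, D, E}
  #3: {C}
  #4: {B, C, F}
  #5: {B, C, D, F}
  #6: {C, D, E}
No single site covers all 6 demand points.
But {#2, #4} covers everything, so the minimum is 2.

2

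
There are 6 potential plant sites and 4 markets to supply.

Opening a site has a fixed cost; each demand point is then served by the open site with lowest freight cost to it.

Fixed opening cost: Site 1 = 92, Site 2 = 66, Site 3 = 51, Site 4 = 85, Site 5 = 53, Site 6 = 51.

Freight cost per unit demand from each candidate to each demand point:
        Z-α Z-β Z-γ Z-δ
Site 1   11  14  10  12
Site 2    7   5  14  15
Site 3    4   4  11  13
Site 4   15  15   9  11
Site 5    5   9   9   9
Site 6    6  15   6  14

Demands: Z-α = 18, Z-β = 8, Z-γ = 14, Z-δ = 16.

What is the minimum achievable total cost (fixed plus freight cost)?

478

Open {Site 3, Site 5}: assign each demand point to its cheapest open site.
  Z-α→Site 3 18×4=72, Z-β→Site 3 8×4=32, Z-γ→Site 5 14×9=126, Z-δ→Site 5 16×9=144
  freight cost 374, fixed 104 → total 478.
Compare {Site 5}: freight cost 432 + fixed 53 = 485.
Compare {Site 3, Site 5, Site 6}: freight cost 332 + fixed 155 = 487.
Compare {Site 5, Site 6}: freight cost 390 + fixed 104 = 494.
All other subsets cost ≥ 485. Minimum total cost: 478.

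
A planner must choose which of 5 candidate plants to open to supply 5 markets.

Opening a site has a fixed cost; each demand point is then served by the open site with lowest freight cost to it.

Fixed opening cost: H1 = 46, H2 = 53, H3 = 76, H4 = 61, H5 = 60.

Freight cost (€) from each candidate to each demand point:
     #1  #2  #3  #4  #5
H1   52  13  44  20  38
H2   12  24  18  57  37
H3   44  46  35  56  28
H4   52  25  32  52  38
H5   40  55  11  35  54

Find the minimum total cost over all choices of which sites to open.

199

Open {H1, H2}: assign each demand point to its cheapest open site.
  #1→H2 12, #2→H1 13, #3→H2 18, #4→H1 20, #5→H2 37
  freight cost 100, fixed 99 → total 199.
Compare {H2}: freight cost 148 + fixed 53 = 201.
Compare {H1}: freight cost 167 + fixed 46 = 213.
Compare {H1, H5}: freight cost 122 + fixed 106 = 228.
All other subsets cost ≥ 201. Minimum total cost: 199.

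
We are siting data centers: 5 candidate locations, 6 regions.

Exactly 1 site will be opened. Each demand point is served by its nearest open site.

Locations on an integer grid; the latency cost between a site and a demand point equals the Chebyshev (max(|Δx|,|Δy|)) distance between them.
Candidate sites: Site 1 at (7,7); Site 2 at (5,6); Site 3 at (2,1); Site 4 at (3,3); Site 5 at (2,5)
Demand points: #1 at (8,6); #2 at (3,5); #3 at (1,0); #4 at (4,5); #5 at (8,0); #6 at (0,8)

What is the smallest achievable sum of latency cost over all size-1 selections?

Open {Site 4}.
  #1→Site 4 5, #2→Site 4 2, #3→Site 4 3, #4→Site 4 2, #5→Site 4 5, #6→Site 4 5  ⇒ total 22.
Compare {Site 2}: total 23.
Compare {Site 5}: total 23.
No size-1 selection does better; minimum is 22.

22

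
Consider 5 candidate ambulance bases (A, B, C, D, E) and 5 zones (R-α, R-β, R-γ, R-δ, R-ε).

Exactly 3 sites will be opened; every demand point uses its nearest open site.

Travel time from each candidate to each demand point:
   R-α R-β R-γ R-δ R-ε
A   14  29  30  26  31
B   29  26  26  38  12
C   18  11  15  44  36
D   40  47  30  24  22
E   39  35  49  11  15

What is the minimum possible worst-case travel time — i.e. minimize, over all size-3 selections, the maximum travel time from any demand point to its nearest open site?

15

Open {A, C, E}.
  Farthest demand point is R-γ at travel time 15 (to C); all others are ≤ 15.
With {B, C, E} the worst case is 18.
With {C, D, E} the worst case is 18.
No size-3 selection achieves below 15.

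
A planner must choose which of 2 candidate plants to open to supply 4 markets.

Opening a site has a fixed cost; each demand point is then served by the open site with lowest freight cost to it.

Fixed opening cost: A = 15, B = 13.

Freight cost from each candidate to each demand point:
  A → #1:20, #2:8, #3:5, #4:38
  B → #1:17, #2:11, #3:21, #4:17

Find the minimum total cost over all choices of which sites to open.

75

Open {A, B}: assign each demand point to its cheapest open site.
  #1→B 17, #2→A 8, #3→A 5, #4→B 17
  freight cost 47, fixed 28 → total 75.
Compare {B}: freight cost 66 + fixed 13 = 79.
Compare {A}: freight cost 71 + fixed 15 = 86.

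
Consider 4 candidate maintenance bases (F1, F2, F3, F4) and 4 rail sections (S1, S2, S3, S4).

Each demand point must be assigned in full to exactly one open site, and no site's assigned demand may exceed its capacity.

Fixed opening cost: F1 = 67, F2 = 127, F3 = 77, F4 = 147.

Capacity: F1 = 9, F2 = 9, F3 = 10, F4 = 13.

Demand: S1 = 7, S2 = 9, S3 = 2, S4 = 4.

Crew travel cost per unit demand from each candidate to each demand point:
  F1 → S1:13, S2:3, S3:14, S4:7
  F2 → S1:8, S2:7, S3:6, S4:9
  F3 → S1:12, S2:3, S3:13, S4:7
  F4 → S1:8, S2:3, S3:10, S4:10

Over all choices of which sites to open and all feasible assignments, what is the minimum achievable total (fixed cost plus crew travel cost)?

Open {F1, F4}; cheapest assignment that respects the capacities:
  F1 (cap 9, load 9): S2 — cost 9×3 = 27
  F4 (cap 13, load 13): S1, S3, S4 — cost 7×8 + 2×10 + 4×10 = 116
  Shipping 143, fixed 214 → total 357.
  Any other capacity-feasible assignment to {F1, F4} ships for at least 143.
Compare {F3, F4}: its best feasible assignment gives total 367.
Compare {F1, F2, F3}: its best feasible assignment gives total 394.
Every other set of open sites that can feasibly serve all demand totals ≥ 367 even under its best assignment. Minimum: 357.

357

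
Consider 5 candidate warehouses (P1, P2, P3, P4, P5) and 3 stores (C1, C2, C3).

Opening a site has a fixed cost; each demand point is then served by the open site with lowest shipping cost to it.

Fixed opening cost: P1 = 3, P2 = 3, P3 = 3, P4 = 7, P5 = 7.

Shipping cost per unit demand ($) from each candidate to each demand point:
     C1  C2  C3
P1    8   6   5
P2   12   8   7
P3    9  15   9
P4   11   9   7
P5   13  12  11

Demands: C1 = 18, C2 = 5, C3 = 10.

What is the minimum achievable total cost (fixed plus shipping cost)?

Open {P1}: assign each demand point to its cheapest open site.
  C1→P1 18×8=144, C2→P1 5×6=30, C3→P1 10×5=50
  shipping cost 224, fixed 3 → total 227.
Compare {P1, P2}: shipping cost 224 + fixed 6 = 230.
Compare {P1, P3}: shipping cost 224 + fixed 6 = 230.
Compare {P1, P2, P3}: shipping cost 224 + fixed 9 = 233.
All other subsets cost ≥ 230. Minimum total cost: 227.

227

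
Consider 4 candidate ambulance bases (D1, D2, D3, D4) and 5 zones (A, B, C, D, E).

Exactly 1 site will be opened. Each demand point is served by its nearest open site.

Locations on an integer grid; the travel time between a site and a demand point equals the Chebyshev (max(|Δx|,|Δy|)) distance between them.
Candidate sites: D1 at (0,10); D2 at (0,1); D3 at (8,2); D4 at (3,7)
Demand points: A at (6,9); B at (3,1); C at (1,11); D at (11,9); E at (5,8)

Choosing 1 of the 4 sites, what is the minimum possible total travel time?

Open {D4}.
  A→D4 3, B→D4 6, C→D4 4, D→D4 8, E→D4 2  ⇒ total 23.
Compare {D1}: total 32.
Compare {D3}: total 34.
No size-1 selection does better; minimum is 23.

23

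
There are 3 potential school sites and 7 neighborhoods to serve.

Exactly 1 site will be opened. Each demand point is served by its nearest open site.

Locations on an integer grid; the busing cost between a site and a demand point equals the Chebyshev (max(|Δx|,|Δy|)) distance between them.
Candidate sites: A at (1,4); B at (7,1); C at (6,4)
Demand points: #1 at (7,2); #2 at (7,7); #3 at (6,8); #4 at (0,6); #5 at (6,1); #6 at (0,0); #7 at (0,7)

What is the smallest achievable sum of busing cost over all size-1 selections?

30

Open {C}.
  #1→C 2, #2→C 3, #3→C 4, #4→C 6, #5→C 3, #6→C 6, #7→C 6  ⇒ total 30.
Compare {A}: total 31.
Compare {B}: total 36.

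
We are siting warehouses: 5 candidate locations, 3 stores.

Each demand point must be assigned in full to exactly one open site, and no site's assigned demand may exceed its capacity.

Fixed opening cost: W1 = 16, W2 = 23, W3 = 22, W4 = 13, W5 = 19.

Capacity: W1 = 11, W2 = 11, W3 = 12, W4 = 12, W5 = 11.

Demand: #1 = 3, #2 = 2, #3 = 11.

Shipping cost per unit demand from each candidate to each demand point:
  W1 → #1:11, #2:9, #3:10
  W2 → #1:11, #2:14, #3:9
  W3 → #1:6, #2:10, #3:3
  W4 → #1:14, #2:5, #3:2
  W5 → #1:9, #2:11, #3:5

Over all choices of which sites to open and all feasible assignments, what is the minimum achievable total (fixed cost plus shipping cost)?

Open {W3, W4}; cheapest assignment that respects the capacities:
  W3 (cap 12, load 5): #1, #2 — cost 3×6 + 2×10 = 38
  W4 (cap 12, load 11): #3 — cost 11×2 = 22
  Shipping 60, fixed 35 → total 95.
  Any other capacity-feasible assignment to {W3, W4} ships for at least 60.
Compare {W1, W4}: its best feasible assignment gives total 102.
Compare {W4, W5}: its best feasible assignment gives total 103.
Every other set of open sites that can feasibly serve all demand totals ≥ 102 even under its best assignment. Minimum: 95.

95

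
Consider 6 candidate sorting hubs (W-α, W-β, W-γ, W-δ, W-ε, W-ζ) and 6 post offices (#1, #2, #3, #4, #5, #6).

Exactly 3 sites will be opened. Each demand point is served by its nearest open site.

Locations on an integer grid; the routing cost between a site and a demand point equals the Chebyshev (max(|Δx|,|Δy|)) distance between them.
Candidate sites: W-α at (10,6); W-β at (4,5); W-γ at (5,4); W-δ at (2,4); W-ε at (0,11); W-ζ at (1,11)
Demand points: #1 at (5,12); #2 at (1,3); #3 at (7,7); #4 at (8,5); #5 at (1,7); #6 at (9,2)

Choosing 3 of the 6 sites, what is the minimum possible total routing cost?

17

Open {W-α, W-δ, W-ζ}.
  #1→W-ζ 4, #2→W-δ 1, #3→W-α 3, #4→W-α 2, #5→W-δ 3, #6→W-α 4  ⇒ total 17.
Compare {W-α, W-δ, W-ε}: total 18.
Compare {W-γ, W-δ, W-ζ}: total 18.
No size-3 selection does better; minimum is 17.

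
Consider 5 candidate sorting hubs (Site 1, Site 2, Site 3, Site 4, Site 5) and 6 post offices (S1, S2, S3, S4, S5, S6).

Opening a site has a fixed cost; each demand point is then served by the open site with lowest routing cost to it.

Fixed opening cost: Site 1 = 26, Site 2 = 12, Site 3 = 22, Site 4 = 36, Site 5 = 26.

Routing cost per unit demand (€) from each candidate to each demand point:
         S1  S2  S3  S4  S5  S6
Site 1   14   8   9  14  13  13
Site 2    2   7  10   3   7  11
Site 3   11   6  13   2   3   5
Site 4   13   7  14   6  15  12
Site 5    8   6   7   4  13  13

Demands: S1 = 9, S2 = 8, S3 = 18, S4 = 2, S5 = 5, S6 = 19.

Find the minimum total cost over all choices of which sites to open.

Open {Site 2, Site 3, Site 5}: assign each demand point to its cheapest open site.
  S1→Site 2 9×2=18, S2→Site 3 8×6=48, S3→Site 5 18×7=126, S4→Site 3 2×2=4, S5→Site 3 5×3=15, S6→Site 3 19×5=95
  routing cost 306, fixed 60 → total 366.
Compare {Site 1, Site 2, Site 3, Site 5}: routing cost 306 + fixed 86 = 392.
Compare {Site 2, Site 3}: routing cost 360 + fixed 34 = 394.
Compare {Site 1, Site 2, Site 3}: routing cost 342 + fixed 60 = 402.
All other subsets cost ≥ 392. Minimum total cost: 366.

366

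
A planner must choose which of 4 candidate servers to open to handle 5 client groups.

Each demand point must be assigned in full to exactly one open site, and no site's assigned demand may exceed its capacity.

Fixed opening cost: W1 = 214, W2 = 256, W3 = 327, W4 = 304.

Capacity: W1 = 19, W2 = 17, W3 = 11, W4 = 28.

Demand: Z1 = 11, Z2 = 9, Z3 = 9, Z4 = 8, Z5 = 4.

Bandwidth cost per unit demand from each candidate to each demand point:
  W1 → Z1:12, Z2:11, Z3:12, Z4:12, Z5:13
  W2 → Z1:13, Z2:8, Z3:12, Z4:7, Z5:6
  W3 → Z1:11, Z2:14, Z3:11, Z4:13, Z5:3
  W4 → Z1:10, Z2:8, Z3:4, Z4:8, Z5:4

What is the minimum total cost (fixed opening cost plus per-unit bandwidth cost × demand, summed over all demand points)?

850

Open {W2, W4}; cheapest assignment that respects the capacities:
  W2 (cap 17, load 17): Z2, Z4 — cost 9×8 + 8×7 = 128
  W4 (cap 28, load 24): Z1, Z3, Z5 — cost 11×10 + 9×4 + 4×4 = 162
  Shipping 290, fixed 560 → total 850.
  Any other capacity-feasible assignment to {W2, W4} ships for at least 290.
Compare {W1, W4}: its best feasible assignment gives total 870.
Compare {W1, W2, W4}: its best feasible assignment gives total 1064.
Every other set of open sites that can feasibly serve all demand totals ≥ 870 even under its best assignment. Minimum: 850.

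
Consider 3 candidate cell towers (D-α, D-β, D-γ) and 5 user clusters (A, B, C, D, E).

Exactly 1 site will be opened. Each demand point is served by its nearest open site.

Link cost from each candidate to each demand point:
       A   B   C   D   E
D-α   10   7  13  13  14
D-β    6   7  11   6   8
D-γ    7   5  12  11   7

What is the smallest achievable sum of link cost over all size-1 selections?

Open {D-β}.
  A→D-β 6, B→D-β 7, C→D-β 11, D→D-β 6, E→D-β 8  ⇒ total 38.
Compare {D-γ}: total 42.
Compare {D-α}: total 57.

38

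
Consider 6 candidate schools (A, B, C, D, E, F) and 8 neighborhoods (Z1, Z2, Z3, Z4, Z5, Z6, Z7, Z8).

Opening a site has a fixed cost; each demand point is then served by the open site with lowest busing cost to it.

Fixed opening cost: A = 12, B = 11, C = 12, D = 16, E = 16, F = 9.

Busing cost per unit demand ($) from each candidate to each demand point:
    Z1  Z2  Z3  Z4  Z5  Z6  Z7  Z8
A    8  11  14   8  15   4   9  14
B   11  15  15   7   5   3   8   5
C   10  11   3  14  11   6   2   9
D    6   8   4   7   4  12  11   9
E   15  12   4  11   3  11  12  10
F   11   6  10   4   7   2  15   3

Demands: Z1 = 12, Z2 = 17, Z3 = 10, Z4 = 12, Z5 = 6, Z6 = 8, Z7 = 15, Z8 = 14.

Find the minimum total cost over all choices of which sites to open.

401

Open {C, D, F}: assign each demand point to its cheapest open site.
  Z1→D 12×6=72, Z2→F 17×6=102, Z3→C 10×3=30, Z4→F 12×4=48, Z5→D 6×4=24, Z6→F 8×2=16, Z7→C 15×2=30, Z8→F 14×3=42
  busing cost 364, fixed 37 → total 401.
Compare {C, D, E, F}: busing cost 358 + fixed 53 = 411.
Compare {B, C, D, F}: busing cost 364 + fixed 48 = 412.
Compare {A, C, D, F}: busing cost 364 + fixed 49 = 413.
All other subsets cost ≥ 411. Minimum total cost: 401.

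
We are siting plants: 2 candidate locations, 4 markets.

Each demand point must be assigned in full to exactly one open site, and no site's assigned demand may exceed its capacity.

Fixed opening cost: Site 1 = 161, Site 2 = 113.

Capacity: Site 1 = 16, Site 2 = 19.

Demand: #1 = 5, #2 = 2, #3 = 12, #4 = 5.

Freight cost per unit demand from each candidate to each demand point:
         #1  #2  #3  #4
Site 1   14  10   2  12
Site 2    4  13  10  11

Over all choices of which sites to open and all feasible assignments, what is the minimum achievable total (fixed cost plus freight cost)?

393

Open {Site 1, Site 2}; cheapest assignment that respects the capacities:
  Site 1 (cap 16, load 14): #2, #3 — cost 2×10 + 12×2 = 44
  Site 2 (cap 19, load 10): #1, #4 — cost 5×4 + 5×11 = 75
  Shipping 119, fixed 274 → total 393.
  Any other capacity-feasible assignment to {Site 1, Site 2} ships for at least 119.
Total demand is 24 and no other set of sites has combined capacity ≥ 24, so {Site 1, Site 2} is the only feasible choice of open sites. Minimum: 393.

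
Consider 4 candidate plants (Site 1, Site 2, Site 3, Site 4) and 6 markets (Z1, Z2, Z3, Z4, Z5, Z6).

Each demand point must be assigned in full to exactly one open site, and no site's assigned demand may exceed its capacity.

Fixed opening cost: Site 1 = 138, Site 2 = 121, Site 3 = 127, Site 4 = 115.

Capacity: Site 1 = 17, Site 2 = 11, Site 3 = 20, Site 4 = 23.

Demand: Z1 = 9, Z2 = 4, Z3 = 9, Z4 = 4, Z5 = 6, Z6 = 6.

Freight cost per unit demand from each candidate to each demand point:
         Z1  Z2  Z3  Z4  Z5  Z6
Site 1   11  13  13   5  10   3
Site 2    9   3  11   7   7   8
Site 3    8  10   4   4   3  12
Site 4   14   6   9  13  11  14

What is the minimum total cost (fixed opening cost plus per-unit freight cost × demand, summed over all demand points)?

Open {Site 3, Site 4}; cheapest assignment that respects the capacities:
  Site 3 (cap 20, load 19): Z1, Z4, Z5 — cost 9×8 + 4×4 + 6×3 = 106
  Site 4 (cap 23, load 19): Z2, Z3, Z6 — cost 4×6 + 9×9 + 6×14 = 189
  Shipping 295, fixed 242 → total 537.
  Any other capacity-feasible assignment to {Site 3, Site 4} ships for at least 295.
Compare {Site 1, Site 4}: its best feasible assignment gives total 582.
Compare {Site 1, Site 2, Site 3}: its best feasible assignment gives total 585.
Every other set of open sites that can feasibly serve all demand totals ≥ 582 even under its best assignment. Minimum: 537.

537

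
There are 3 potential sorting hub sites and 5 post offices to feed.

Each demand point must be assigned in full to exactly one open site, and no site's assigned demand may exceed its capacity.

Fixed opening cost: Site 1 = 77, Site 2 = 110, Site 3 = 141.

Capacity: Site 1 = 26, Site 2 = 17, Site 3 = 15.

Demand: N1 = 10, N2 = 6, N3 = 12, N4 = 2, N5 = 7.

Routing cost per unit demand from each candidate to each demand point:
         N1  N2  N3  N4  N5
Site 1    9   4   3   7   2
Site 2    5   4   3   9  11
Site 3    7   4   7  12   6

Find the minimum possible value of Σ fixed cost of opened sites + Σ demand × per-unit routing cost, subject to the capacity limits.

325

Open {Site 1, Site 2}; cheapest assignment that respects the capacities:
  Site 1 (cap 26, load 21): N3, N4, N5 — cost 12×3 + 2×7 + 7×2 = 64
  Site 2 (cap 17, load 16): N1, N2 — cost 10×5 + 6×4 = 74
  Shipping 138, fixed 187 → total 325.
  Any other capacity-feasible assignment to {Site 1, Site 2} ships for at least 138.
Compare {Site 1, Site 3}: its best feasible assignment gives total 386.
Compare {Site 1, Site 2, Site 3}: its best feasible assignment gives total 466.
Every other set of open sites that can feasibly serve all demand totals ≥ 386 even under its best assignment. Minimum: 325.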